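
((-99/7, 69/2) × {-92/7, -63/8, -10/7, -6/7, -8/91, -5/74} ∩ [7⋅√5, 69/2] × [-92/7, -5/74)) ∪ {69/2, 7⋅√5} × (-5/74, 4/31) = ({69/2, 7⋅√5} × (-5/74, 4/31)) ∪ ([7⋅√5, 69/2) × {-92/7, -63/8, -10/7, -6/7, -8/91})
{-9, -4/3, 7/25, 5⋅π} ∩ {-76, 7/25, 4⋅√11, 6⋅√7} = {7/25}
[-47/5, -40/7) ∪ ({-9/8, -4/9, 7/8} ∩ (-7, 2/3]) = [-47/5, -40/7) ∪ {-9/8, -4/9}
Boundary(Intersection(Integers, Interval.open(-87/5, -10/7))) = Range(-17, -1, 1)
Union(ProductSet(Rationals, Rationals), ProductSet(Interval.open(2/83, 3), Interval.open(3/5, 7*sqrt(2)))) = Union(ProductSet(Interval.open(2/83, 3), Interval.open(3/5, 7*sqrt(2))), ProductSet(Rationals, Rationals))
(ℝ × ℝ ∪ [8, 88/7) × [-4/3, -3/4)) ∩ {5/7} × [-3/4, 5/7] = {5/7} × [-3/4, 5/7]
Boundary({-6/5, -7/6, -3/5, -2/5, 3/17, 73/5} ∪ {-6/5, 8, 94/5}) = {-6/5, -7/6, -3/5, -2/5, 3/17, 8, 73/5, 94/5}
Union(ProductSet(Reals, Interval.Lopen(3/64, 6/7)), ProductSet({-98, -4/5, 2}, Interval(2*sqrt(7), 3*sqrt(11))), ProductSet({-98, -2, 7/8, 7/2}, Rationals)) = Union(ProductSet({-98, -4/5, 2}, Interval(2*sqrt(7), 3*sqrt(11))), ProductSet({-98, -2, 7/8, 7/2}, Rationals), ProductSet(Reals, Interval.Lopen(3/64, 6/7)))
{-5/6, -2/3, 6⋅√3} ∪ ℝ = ℝ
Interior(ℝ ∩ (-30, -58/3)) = (-30, -58/3)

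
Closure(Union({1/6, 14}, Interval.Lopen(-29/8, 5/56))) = Union({1/6, 14}, Interval(-29/8, 5/56))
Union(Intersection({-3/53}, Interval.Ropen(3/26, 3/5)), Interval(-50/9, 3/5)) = Interval(-50/9, 3/5)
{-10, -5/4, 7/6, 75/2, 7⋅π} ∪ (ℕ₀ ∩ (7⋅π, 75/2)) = {-10, -5/4, 7/6, 75/2, 7⋅π} ∪ {22, 23, …, 37}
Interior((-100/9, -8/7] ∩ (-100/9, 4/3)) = (-100/9, -8/7)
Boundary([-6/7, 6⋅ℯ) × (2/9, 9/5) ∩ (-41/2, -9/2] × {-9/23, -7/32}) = ∅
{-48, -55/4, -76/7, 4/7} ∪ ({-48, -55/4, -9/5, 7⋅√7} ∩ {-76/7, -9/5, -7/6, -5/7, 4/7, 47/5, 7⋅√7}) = {-48, -55/4, -76/7, -9/5, 4/7, 7⋅√7}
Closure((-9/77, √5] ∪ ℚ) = ℚ ∪ (-∞, ∞)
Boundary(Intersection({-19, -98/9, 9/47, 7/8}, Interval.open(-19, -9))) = {-98/9}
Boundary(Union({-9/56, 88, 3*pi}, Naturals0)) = Union({-9/56, 3*pi}, Naturals0)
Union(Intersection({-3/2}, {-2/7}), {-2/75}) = {-2/75}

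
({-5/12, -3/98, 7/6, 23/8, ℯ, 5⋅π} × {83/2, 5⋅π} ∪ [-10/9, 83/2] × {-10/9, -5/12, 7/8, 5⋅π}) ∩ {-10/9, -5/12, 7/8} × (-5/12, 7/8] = {-10/9, -5/12, 7/8} × {7/8}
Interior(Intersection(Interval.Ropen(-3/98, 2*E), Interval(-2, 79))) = Interval.open(-3/98, 2*E)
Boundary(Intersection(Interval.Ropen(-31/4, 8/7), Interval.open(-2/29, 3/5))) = {-2/29, 3/5}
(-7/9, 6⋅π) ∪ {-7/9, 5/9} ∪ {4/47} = [-7/9, 6⋅π)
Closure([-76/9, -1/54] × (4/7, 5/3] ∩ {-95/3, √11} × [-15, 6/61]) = ∅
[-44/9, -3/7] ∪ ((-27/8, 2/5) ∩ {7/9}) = [-44/9, -3/7]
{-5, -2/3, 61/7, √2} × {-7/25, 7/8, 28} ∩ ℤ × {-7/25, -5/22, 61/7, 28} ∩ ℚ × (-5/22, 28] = {-5} × {28}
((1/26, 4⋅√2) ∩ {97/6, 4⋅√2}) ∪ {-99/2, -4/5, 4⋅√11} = {-99/2, -4/5, 4⋅√11}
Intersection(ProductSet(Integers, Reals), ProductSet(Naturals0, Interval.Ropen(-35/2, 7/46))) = ProductSet(Naturals0, Interval.Ropen(-35/2, 7/46))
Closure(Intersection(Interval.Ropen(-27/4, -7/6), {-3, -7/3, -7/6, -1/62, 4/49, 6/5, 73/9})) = {-3, -7/3}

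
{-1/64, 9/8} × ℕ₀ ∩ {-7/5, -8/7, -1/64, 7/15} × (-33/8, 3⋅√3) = {-1/64} × {0, 1, …, 5}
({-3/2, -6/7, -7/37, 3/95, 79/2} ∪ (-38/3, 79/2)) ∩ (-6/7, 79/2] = (-6/7, 79/2]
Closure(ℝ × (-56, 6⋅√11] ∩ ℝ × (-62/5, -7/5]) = ℝ × [-62/5, -7/5]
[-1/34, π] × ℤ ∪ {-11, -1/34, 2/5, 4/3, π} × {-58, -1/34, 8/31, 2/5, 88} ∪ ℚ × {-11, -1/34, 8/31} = (ℚ × {-11, -1/34, 8/31}) ∪ ([-1/34, π] × ℤ) ∪ ({-11, -1/34, 2/5, 4/3, π} × {-58, -1/34, 8/31, 2/5, 88})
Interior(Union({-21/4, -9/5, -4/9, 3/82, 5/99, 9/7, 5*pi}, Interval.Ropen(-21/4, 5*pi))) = Interval.open(-21/4, 5*pi)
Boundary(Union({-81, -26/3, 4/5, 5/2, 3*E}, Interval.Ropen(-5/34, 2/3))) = {-81, -26/3, -5/34, 2/3, 4/5, 5/2, 3*E}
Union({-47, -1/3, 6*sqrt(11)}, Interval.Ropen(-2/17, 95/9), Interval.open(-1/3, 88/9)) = Union({-47, 6*sqrt(11)}, Interval.Ropen(-1/3, 95/9))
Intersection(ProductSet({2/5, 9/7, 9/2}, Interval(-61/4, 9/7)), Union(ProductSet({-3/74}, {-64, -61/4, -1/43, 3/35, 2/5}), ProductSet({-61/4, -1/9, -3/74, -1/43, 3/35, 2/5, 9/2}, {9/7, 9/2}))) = ProductSet({2/5, 9/2}, {9/7})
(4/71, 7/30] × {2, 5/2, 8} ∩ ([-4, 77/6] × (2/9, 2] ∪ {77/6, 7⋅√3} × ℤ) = (4/71, 7/30] × {2}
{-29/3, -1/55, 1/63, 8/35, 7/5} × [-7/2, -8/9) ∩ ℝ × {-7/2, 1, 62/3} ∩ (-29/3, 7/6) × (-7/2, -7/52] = ∅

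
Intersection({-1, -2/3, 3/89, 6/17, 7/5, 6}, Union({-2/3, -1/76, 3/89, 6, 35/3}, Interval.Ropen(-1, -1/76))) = {-1, -2/3, 3/89, 6}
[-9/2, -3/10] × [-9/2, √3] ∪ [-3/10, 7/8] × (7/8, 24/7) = ([-3/10, 7/8] × (7/8, 24/7)) ∪ ([-9/2, -3/10] × [-9/2, √3])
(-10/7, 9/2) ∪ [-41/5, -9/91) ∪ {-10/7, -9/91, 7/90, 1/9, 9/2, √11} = [-41/5, 9/2]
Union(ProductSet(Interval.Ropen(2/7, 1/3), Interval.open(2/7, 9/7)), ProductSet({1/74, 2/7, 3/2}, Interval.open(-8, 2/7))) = Union(ProductSet({1/74, 2/7, 3/2}, Interval.open(-8, 2/7)), ProductSet(Interval.Ropen(2/7, 1/3), Interval.open(2/7, 9/7)))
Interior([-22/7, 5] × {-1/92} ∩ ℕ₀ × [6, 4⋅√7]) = ∅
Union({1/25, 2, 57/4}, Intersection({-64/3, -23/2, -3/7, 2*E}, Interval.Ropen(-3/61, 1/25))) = {1/25, 2, 57/4}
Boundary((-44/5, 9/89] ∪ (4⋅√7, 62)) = {-44/5, 9/89, 62, 4⋅√7}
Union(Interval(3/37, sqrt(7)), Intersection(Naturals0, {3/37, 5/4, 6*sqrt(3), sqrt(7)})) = Interval(3/37, sqrt(7))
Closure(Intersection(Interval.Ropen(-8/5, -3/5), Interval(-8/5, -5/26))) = Interval(-8/5, -3/5)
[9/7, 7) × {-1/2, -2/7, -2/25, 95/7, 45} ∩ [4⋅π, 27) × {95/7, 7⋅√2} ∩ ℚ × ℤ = ∅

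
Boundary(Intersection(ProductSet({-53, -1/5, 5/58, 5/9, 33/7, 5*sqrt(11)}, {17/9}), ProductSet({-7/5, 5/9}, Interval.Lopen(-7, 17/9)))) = ProductSet({5/9}, {17/9})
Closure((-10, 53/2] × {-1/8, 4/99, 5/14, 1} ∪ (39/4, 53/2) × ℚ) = ([39/4, 53/2] × ℝ) ∪ ([-10, 53/2] × {-1/8, 4/99, 5/14, 1})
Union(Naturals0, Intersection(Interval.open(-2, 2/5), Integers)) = Union(Naturals0, Range(-1, 1, 1))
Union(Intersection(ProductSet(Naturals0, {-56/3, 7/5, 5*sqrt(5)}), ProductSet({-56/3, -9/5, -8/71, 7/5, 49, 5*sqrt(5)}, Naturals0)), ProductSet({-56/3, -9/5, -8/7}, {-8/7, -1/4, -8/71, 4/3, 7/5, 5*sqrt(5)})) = ProductSet({-56/3, -9/5, -8/7}, {-8/7, -1/4, -8/71, 4/3, 7/5, 5*sqrt(5)})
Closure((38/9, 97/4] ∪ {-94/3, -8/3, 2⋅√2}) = {-94/3, -8/3, 2⋅√2} ∪ [38/9, 97/4]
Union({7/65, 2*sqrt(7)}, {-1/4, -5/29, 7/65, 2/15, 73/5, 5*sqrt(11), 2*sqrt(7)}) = {-1/4, -5/29, 7/65, 2/15, 73/5, 5*sqrt(11), 2*sqrt(7)}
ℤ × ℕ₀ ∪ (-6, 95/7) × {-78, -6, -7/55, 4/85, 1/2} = (ℤ × ℕ₀) ∪ ((-6, 95/7) × {-78, -6, -7/55, 4/85, 1/2})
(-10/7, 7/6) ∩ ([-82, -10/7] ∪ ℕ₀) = {0, 1}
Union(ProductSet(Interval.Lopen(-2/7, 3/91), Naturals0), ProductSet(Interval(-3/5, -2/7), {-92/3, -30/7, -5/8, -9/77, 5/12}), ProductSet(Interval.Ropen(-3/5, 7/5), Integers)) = Union(ProductSet(Interval(-3/5, -2/7), {-92/3, -30/7, -5/8, -9/77, 5/12}), ProductSet(Interval.Ropen(-3/5, 7/5), Integers))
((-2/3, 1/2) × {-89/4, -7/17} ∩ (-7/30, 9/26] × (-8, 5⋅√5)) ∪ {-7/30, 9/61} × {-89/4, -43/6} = ({-7/30, 9/61} × {-89/4, -43/6}) ∪ ((-7/30, 9/26] × {-7/17})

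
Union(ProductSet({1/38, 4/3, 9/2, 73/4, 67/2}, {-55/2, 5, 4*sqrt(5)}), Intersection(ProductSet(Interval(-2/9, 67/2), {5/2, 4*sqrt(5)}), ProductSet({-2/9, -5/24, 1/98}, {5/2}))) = Union(ProductSet({-2/9, -5/24, 1/98}, {5/2}), ProductSet({1/38, 4/3, 9/2, 73/4, 67/2}, {-55/2, 5, 4*sqrt(5)}))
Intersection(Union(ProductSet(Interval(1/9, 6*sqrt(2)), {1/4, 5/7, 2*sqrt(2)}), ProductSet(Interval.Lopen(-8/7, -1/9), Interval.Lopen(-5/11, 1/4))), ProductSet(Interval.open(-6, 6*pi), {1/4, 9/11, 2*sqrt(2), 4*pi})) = Union(ProductSet(Interval.Lopen(-8/7, -1/9), {1/4}), ProductSet(Interval(1/9, 6*sqrt(2)), {1/4, 2*sqrt(2)}))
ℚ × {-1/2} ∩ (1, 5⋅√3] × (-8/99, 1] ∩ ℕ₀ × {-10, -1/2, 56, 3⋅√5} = ∅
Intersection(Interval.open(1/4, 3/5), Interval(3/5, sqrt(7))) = EmptySet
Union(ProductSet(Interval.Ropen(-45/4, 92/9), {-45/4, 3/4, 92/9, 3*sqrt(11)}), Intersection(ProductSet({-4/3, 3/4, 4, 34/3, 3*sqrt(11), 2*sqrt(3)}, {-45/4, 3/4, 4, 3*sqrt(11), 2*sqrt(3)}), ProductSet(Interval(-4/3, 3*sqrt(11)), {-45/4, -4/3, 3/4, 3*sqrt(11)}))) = ProductSet(Interval.Ropen(-45/4, 92/9), {-45/4, 3/4, 92/9, 3*sqrt(11)})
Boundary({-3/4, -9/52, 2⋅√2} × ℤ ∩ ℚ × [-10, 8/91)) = {-3/4, -9/52} × {-10, -9, …, 0}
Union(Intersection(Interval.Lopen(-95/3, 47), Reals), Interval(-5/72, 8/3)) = Interval.Lopen(-95/3, 47)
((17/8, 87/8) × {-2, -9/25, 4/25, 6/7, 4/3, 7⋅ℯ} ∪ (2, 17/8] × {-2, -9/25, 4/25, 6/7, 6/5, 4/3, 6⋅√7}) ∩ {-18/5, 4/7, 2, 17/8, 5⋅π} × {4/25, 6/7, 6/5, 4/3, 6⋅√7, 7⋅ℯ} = {17/8} × {4/25, 6/7, 6/5, 4/3, 6⋅√7}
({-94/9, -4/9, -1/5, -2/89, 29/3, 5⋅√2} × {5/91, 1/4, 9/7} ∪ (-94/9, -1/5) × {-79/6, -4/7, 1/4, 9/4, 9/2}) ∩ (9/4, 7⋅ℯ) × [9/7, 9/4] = {29/3, 5⋅√2} × {9/7}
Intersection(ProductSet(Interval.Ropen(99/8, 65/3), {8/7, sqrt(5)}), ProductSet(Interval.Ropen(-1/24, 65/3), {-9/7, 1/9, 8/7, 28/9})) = ProductSet(Interval.Ropen(99/8, 65/3), {8/7})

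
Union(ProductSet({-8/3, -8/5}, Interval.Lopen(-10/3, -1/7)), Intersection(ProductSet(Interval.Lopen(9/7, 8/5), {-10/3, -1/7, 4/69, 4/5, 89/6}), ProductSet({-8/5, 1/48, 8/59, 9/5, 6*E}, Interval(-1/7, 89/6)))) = ProductSet({-8/3, -8/5}, Interval.Lopen(-10/3, -1/7))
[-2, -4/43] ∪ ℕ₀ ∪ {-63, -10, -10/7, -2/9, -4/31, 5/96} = {-63, -10, 5/96} ∪ [-2, -4/43] ∪ ℕ₀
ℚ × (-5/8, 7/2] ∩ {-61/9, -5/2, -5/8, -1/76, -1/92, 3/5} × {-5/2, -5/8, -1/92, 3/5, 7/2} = {-61/9, -5/2, -5/8, -1/76, -1/92, 3/5} × {-1/92, 3/5, 7/2}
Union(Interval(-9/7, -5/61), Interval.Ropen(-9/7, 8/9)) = Interval.Ropen(-9/7, 8/9)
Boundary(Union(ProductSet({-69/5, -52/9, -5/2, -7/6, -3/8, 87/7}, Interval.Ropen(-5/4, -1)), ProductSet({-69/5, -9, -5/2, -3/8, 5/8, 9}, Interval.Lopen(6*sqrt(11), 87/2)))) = Union(ProductSet({-69/5, -9, -5/2, -3/8, 5/8, 9}, Interval(6*sqrt(11), 87/2)), ProductSet({-69/5, -52/9, -5/2, -7/6, -3/8, 87/7}, Interval(-5/4, -1)))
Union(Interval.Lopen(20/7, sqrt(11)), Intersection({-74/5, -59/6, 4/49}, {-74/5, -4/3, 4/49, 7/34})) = Union({-74/5, 4/49}, Interval.Lopen(20/7, sqrt(11)))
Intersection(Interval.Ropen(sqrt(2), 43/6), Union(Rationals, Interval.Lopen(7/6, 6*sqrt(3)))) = Union(Intersection(Interval.Ropen(sqrt(2), 43/6), Rationals), Interval.Ropen(sqrt(2), 43/6))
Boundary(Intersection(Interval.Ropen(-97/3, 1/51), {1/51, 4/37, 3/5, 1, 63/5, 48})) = EmptySet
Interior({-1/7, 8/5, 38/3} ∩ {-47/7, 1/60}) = ∅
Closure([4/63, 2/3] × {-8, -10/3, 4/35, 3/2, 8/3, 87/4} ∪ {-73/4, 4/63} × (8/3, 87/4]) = ({-73/4, 4/63} × [8/3, 87/4]) ∪ ([4/63, 2/3] × {-8, -10/3, 4/35, 3/2, 8/3, 87/4})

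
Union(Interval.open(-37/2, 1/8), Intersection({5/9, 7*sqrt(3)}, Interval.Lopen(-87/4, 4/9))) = Interval.open(-37/2, 1/8)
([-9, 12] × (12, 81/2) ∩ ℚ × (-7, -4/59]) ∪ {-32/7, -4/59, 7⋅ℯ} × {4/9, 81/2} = {-32/7, -4/59, 7⋅ℯ} × {4/9, 81/2}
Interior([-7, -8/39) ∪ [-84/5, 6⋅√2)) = (-84/5, 6⋅√2)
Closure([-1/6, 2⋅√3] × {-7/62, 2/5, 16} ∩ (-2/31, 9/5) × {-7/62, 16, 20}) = [-2/31, 9/5] × {-7/62, 16}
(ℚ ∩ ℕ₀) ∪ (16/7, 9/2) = ℕ₀ ∪ (16/7, 9/2)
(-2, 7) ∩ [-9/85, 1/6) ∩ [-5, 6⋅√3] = [-9/85, 1/6)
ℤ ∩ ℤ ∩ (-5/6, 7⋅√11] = {0, 1, …, 23}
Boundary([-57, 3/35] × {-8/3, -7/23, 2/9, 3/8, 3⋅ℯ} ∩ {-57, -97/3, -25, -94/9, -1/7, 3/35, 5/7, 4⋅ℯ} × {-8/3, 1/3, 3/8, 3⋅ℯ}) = {-57, -97/3, -25, -94/9, -1/7, 3/35} × {-8/3, 3/8, 3⋅ℯ}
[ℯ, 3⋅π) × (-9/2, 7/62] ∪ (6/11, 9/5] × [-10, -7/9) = ((6/11, 9/5] × [-10, -7/9)) ∪ ([ℯ, 3⋅π) × (-9/2, 7/62])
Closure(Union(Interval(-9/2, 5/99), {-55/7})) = Union({-55/7}, Interval(-9/2, 5/99))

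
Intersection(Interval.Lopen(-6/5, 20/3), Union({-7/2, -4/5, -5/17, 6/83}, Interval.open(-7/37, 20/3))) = Union({-4/5, -5/17}, Interval.open(-7/37, 20/3))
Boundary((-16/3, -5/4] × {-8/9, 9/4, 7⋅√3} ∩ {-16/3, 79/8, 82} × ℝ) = ∅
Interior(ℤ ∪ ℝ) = ℝ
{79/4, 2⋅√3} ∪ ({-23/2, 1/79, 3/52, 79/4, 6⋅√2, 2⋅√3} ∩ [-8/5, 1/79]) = {1/79, 79/4, 2⋅√3}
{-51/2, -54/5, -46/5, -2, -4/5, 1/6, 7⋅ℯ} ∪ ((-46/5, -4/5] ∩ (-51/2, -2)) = {-51/2, -54/5, -4/5, 1/6, 7⋅ℯ} ∪ [-46/5, -2]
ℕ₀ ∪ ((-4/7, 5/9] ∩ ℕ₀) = ℕ₀ ∪ {0}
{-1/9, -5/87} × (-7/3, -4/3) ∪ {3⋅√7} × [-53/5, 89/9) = ({-1/9, -5/87} × (-7/3, -4/3)) ∪ ({3⋅√7} × [-53/5, 89/9))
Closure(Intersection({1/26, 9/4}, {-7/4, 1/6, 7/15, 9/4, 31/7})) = {9/4}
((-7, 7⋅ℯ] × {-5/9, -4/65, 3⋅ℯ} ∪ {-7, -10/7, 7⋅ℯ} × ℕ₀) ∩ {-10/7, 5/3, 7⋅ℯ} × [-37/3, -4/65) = {-10/7, 5/3, 7⋅ℯ} × {-5/9}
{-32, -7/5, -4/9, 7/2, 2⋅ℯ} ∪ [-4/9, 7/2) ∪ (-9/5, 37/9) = {-32, 2⋅ℯ} ∪ (-9/5, 37/9)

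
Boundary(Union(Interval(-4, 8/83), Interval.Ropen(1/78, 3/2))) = {-4, 3/2}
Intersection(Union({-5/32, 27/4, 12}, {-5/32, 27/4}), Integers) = {12}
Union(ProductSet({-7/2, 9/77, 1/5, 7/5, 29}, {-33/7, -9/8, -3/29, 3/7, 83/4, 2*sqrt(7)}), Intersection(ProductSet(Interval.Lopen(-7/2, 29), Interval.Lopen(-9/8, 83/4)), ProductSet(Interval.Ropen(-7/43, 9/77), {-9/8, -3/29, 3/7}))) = Union(ProductSet({-7/2, 9/77, 1/5, 7/5, 29}, {-33/7, -9/8, -3/29, 3/7, 83/4, 2*sqrt(7)}), ProductSet(Interval.Ropen(-7/43, 9/77), {-3/29, 3/7}))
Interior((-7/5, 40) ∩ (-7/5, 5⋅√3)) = (-7/5, 5⋅√3)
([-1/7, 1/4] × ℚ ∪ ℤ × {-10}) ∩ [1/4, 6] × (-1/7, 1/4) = {1/4} × (ℚ ∩ (-1/7, 1/4))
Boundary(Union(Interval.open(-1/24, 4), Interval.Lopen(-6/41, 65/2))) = {-6/41, 65/2}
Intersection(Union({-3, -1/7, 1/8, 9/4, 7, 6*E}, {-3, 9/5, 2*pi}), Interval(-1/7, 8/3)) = {-1/7, 1/8, 9/5, 9/4}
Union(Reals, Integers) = Reals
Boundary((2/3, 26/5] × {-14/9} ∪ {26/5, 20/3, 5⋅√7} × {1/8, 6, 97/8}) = ([2/3, 26/5] × {-14/9}) ∪ ({26/5, 20/3, 5⋅√7} × {1/8, 6, 97/8})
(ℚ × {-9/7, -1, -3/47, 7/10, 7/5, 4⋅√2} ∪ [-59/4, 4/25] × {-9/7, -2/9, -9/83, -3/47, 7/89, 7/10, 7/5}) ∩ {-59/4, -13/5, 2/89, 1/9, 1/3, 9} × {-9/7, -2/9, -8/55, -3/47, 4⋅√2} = ({-59/4, -13/5, 2/89, 1/9} × {-9/7, -2/9, -3/47}) ∪ ({-59/4, -13/5, 2/89, 1/9, 1/3, 9} × {-9/7, -3/47, 4⋅√2})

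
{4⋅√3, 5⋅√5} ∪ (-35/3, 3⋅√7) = (-35/3, 3⋅√7) ∪ {5⋅√5}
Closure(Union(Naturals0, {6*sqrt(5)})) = Union({6*sqrt(5)}, Naturals0)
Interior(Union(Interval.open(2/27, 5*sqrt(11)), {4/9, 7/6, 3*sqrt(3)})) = Interval.open(2/27, 5*sqrt(11))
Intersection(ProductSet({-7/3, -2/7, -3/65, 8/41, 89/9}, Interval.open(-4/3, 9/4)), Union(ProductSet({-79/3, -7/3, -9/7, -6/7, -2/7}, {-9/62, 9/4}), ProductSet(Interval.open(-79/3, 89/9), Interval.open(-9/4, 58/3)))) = ProductSet({-7/3, -2/7, -3/65, 8/41}, Interval.open(-4/3, 9/4))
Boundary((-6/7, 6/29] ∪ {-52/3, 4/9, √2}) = {-52/3, -6/7, 6/29, 4/9, √2}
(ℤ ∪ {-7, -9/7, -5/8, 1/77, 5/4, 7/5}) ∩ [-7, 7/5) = {-7, -6, …, 1} ∪ {-9/7, -5/8, 1/77, 5/4}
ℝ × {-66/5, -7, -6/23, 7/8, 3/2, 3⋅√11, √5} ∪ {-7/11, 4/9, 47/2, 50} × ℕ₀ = ({-7/11, 4/9, 47/2, 50} × ℕ₀) ∪ (ℝ × {-66/5, -7, -6/23, 7/8, 3/2, 3⋅√11, √5})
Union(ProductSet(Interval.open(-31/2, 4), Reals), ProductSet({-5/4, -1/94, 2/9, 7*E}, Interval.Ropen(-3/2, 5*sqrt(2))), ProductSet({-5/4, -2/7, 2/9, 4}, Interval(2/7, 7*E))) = Union(ProductSet({-5/4, -2/7, 2/9, 4}, Interval(2/7, 7*E)), ProductSet({-5/4, -1/94, 2/9, 7*E}, Interval.Ropen(-3/2, 5*sqrt(2))), ProductSet(Interval.open(-31/2, 4), Reals))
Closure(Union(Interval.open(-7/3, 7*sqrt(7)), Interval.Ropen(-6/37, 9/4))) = Interval(-7/3, 7*sqrt(7))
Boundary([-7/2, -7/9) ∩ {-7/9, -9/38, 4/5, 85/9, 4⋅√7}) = ∅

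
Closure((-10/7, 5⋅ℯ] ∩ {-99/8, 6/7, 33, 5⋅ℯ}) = {6/7, 5⋅ℯ}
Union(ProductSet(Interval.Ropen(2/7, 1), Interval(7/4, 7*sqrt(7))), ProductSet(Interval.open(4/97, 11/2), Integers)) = Union(ProductSet(Interval.open(4/97, 11/2), Integers), ProductSet(Interval.Ropen(2/7, 1), Interval(7/4, 7*sqrt(7))))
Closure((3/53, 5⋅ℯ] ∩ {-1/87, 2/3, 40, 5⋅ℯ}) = {2/3, 5⋅ℯ}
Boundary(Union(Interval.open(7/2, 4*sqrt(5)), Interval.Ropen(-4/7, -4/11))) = {-4/7, -4/11, 7/2, 4*sqrt(5)}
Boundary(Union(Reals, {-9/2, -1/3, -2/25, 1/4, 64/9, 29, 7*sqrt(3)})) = EmptySet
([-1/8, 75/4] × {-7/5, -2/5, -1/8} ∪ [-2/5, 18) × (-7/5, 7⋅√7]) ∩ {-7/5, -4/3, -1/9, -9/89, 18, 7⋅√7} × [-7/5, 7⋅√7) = ({-1/9, -9/89} × (-7/5, 7⋅√7)) ∪ ({-1/9, -9/89, 18, 7⋅√7} × {-7/5, -2/5, -1/8})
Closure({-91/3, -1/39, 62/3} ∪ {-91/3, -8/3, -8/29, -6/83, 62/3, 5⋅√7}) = {-91/3, -8/3, -8/29, -6/83, -1/39, 62/3, 5⋅√7}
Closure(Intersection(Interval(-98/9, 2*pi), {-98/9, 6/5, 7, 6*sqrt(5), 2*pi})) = {-98/9, 6/5, 2*pi}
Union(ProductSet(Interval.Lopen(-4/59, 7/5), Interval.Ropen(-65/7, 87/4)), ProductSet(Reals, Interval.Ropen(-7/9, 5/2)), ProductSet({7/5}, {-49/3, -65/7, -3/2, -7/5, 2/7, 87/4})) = Union(ProductSet({7/5}, {-49/3, -65/7, -3/2, -7/5, 2/7, 87/4}), ProductSet(Interval.Lopen(-4/59, 7/5), Interval.Ropen(-65/7, 87/4)), ProductSet(Reals, Interval.Ropen(-7/9, 5/2)))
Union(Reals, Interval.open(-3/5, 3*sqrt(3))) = Interval(-oo, oo)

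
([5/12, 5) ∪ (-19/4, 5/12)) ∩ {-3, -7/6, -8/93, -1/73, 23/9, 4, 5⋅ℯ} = {-3, -7/6, -8/93, -1/73, 23/9, 4}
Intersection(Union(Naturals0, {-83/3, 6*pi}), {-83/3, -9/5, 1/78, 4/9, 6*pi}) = {-83/3, 6*pi}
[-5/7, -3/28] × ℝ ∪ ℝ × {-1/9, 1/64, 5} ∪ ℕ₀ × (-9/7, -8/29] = (ℝ × {-1/9, 1/64, 5}) ∪ ([-5/7, -3/28] × ℝ) ∪ (ℕ₀ × (-9/7, -8/29])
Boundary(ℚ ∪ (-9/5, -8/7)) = (-∞, -9/5] ∪ [-8/7, ∞)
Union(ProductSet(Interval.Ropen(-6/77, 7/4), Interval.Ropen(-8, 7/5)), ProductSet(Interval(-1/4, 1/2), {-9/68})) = Union(ProductSet(Interval(-1/4, 1/2), {-9/68}), ProductSet(Interval.Ropen(-6/77, 7/4), Interval.Ropen(-8, 7/5)))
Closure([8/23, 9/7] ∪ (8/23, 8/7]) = [8/23, 9/7]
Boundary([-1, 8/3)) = {-1, 8/3}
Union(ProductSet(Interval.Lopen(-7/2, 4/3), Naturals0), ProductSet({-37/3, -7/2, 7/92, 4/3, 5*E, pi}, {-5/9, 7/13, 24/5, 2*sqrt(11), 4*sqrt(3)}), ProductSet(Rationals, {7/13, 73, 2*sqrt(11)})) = Union(ProductSet({-37/3, -7/2, 7/92, 4/3, 5*E, pi}, {-5/9, 7/13, 24/5, 2*sqrt(11), 4*sqrt(3)}), ProductSet(Interval.Lopen(-7/2, 4/3), Naturals0), ProductSet(Rationals, {7/13, 73, 2*sqrt(11)}))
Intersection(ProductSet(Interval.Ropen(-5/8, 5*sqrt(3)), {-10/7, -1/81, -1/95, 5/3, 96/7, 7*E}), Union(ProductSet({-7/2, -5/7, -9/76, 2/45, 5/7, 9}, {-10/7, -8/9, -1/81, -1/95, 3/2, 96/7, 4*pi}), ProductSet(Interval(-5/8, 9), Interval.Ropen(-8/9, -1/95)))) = Union(ProductSet({-9/76, 2/45, 5/7}, {-10/7, -1/81, -1/95, 96/7}), ProductSet(Interval.Ropen(-5/8, 5*sqrt(3)), {-1/81}))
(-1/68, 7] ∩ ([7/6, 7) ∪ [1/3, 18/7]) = [1/3, 7)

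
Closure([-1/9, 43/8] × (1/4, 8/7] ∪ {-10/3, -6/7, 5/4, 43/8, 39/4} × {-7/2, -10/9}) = ({-10/3, -6/7, 5/4, 43/8, 39/4} × {-7/2, -10/9}) ∪ ([-1/9, 43/8] × [1/4, 8/7])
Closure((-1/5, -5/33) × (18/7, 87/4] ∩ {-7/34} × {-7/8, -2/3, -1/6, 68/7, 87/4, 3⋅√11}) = ∅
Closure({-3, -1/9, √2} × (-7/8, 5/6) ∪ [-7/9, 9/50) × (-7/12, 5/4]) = ({-7/9, 9/50} × [-7/12, 5/4]) ∪ ([-7/9, 9/50] × {-7/12, 5/4}) ∪ ({-3, √2} × [-7/8, 5/6]) ∪ ([-7/9, 9/50) × (-7/12, 5/4]) ∪ ({-3, -1/9, √2} × [-7/8, 5/6))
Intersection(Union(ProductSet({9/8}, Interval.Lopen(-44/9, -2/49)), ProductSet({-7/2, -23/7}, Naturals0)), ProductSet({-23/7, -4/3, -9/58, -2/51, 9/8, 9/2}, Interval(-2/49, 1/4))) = Union(ProductSet({-23/7}, Range(0, 1, 1)), ProductSet({9/8}, {-2/49}))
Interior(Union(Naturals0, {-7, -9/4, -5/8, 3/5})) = EmptySet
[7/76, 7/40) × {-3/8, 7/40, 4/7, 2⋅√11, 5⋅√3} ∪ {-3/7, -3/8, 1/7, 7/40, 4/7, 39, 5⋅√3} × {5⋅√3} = ({-3/7, -3/8, 1/7, 7/40, 4/7, 39, 5⋅√3} × {5⋅√3}) ∪ ([7/76, 7/40) × {-3/8, 7/40, 4/7, 2⋅√11, 5⋅√3})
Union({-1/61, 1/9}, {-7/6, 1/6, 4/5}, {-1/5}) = {-7/6, -1/5, -1/61, 1/9, 1/6, 4/5}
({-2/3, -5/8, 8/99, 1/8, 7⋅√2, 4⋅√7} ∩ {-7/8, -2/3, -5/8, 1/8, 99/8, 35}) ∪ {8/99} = {-2/3, -5/8, 8/99, 1/8}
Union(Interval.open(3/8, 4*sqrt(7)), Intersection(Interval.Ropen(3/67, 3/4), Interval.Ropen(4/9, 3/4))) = Interval.open(3/8, 4*sqrt(7))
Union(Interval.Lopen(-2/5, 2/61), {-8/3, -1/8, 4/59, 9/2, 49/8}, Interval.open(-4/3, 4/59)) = Union({-8/3, 9/2, 49/8}, Interval.Lopen(-4/3, 4/59))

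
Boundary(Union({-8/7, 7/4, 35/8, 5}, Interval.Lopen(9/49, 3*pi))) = {-8/7, 9/49, 3*pi}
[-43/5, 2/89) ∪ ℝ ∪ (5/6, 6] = (-∞, ∞)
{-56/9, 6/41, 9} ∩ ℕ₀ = {9}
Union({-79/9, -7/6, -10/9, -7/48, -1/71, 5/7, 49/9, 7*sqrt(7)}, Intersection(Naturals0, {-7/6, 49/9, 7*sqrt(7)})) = {-79/9, -7/6, -10/9, -7/48, -1/71, 5/7, 49/9, 7*sqrt(7)}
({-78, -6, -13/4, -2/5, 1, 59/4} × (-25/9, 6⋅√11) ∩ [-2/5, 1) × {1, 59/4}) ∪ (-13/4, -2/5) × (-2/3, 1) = ({-2/5} × {1, 59/4}) ∪ ((-13/4, -2/5) × (-2/3, 1))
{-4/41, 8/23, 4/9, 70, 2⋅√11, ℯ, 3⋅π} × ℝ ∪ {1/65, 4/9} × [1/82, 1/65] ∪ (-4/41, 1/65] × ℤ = ((-4/41, 1/65] × ℤ) ∪ ({1/65, 4/9} × [1/82, 1/65]) ∪ ({-4/41, 8/23, 4/9, 70, 2⋅√11, ℯ, 3⋅π} × ℝ)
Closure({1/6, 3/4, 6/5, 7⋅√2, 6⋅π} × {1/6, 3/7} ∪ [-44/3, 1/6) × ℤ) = ([-44/3, 1/6] × ℤ) ∪ ({1/6, 3/4, 6/5, 7⋅√2, 6⋅π} × {1/6, 3/7})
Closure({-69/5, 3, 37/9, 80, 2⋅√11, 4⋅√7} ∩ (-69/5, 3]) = {3}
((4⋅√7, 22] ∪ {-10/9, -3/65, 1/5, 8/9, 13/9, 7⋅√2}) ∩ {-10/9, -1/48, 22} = {-10/9, 22}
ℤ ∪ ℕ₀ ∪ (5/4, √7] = ℤ ∪ (5/4, √7]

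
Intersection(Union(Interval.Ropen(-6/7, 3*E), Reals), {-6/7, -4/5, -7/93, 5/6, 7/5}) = {-6/7, -4/5, -7/93, 5/6, 7/5}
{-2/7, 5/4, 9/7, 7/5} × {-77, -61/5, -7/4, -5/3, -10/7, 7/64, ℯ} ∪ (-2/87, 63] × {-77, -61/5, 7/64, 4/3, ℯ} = ((-2/87, 63] × {-77, -61/5, 7/64, 4/3, ℯ}) ∪ ({-2/7, 5/4, 9/7, 7/5} × {-77, -61/5, -7/4, -5/3, -10/7, 7/64, ℯ})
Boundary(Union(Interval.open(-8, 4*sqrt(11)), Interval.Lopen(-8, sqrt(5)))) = {-8, 4*sqrt(11)}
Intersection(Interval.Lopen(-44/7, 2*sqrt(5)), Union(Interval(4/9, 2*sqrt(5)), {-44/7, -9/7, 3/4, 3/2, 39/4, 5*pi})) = Union({-9/7}, Interval(4/9, 2*sqrt(5)))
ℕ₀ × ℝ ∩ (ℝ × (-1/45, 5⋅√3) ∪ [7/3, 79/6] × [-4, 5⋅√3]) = (ℕ₀ × (-1/45, 5⋅√3)) ∪ ({3, 4, …, 13} × [-4, 5⋅√3])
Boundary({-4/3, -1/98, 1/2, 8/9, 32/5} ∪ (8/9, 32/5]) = {-4/3, -1/98, 1/2, 8/9, 32/5}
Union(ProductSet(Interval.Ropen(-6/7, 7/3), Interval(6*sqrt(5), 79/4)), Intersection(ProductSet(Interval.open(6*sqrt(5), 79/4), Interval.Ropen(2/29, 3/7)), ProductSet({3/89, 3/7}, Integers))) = ProductSet(Interval.Ropen(-6/7, 7/3), Interval(6*sqrt(5), 79/4))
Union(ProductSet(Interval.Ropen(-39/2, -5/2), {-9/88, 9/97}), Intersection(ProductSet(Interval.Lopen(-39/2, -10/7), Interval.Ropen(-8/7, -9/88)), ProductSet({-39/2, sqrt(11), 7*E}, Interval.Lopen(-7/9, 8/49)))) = ProductSet(Interval.Ropen(-39/2, -5/2), {-9/88, 9/97})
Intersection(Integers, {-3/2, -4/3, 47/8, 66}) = {66}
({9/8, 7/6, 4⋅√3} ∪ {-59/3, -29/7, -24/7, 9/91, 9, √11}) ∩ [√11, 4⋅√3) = {√11}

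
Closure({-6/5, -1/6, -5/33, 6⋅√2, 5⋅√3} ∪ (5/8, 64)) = {-6/5, -1/6, -5/33} ∪ [5/8, 64]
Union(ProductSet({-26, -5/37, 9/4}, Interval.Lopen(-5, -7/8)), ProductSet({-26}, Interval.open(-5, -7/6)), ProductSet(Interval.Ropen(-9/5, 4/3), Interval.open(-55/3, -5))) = Union(ProductSet({-26, -5/37, 9/4}, Interval.Lopen(-5, -7/8)), ProductSet(Interval.Ropen(-9/5, 4/3), Interval.open(-55/3, -5)))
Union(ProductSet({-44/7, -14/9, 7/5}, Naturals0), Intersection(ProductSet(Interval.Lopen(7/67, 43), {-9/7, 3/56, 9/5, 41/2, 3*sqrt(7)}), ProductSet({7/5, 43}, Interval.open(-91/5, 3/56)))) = Union(ProductSet({7/5, 43}, {-9/7}), ProductSet({-44/7, -14/9, 7/5}, Naturals0))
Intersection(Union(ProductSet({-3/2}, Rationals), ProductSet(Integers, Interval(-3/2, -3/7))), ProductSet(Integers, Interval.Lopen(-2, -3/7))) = ProductSet(Integers, Interval(-3/2, -3/7))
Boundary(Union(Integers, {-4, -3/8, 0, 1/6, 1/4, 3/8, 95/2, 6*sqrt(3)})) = Union({-3/8, 1/6, 1/4, 3/8, 95/2, 6*sqrt(3)}, Integers)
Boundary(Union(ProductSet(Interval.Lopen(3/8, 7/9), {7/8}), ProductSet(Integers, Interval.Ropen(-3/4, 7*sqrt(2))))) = Union(ProductSet(Integers, Interval(-3/4, 7*sqrt(2))), ProductSet(Interval(3/8, 7/9), {7/8}))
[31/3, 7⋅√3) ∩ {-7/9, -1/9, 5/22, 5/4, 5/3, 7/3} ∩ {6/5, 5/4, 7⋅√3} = ∅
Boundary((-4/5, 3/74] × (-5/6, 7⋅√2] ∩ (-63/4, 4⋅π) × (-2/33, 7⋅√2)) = ({-4/5, 3/74} × [-2/33, 7⋅√2]) ∪ ([-4/5, 3/74] × {-2/33, 7⋅√2})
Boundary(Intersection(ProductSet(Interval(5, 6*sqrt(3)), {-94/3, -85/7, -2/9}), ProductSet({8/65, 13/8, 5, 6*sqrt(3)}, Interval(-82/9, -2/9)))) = ProductSet({5, 6*sqrt(3)}, {-2/9})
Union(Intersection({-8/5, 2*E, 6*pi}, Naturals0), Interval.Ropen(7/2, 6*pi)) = Interval.Ropen(7/2, 6*pi)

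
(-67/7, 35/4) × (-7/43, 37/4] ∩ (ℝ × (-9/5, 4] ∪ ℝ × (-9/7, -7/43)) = (-67/7, 35/4) × (-7/43, 4]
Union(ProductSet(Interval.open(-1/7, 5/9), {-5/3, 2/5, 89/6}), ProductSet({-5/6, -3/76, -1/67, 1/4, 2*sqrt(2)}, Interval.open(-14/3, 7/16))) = Union(ProductSet({-5/6, -3/76, -1/67, 1/4, 2*sqrt(2)}, Interval.open(-14/3, 7/16)), ProductSet(Interval.open(-1/7, 5/9), {-5/3, 2/5, 89/6}))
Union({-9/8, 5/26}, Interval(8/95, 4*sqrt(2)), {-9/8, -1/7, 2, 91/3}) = Union({-9/8, -1/7, 91/3}, Interval(8/95, 4*sqrt(2)))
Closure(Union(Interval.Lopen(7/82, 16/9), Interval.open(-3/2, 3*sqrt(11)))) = Interval(-3/2, 3*sqrt(11))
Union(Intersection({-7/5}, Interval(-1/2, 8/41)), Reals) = Reals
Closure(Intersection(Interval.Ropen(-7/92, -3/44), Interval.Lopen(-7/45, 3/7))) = Interval(-7/92, -3/44)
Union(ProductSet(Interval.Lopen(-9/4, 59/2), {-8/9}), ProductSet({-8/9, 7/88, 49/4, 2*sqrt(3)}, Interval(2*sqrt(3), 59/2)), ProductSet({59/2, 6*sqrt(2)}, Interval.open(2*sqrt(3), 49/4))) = Union(ProductSet({59/2, 6*sqrt(2)}, Interval.open(2*sqrt(3), 49/4)), ProductSet({-8/9, 7/88, 49/4, 2*sqrt(3)}, Interval(2*sqrt(3), 59/2)), ProductSet(Interval.Lopen(-9/4, 59/2), {-8/9}))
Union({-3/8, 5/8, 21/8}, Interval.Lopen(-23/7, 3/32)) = Union({5/8, 21/8}, Interval.Lopen(-23/7, 3/32))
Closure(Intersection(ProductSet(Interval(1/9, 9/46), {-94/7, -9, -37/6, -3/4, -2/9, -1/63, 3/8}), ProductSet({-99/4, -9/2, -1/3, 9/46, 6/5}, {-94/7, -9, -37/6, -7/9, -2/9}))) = ProductSet({9/46}, {-94/7, -9, -37/6, -2/9})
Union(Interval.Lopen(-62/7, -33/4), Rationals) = Union(Interval(-62/7, -33/4), Rationals)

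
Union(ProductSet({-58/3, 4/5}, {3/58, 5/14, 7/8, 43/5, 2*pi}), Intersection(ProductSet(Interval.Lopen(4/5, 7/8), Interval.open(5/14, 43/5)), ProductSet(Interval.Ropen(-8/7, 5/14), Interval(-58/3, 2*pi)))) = ProductSet({-58/3, 4/5}, {3/58, 5/14, 7/8, 43/5, 2*pi})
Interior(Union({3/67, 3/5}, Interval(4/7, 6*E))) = Interval.open(4/7, 6*E)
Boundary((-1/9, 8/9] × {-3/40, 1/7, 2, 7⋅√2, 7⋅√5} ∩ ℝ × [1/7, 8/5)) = [-1/9, 8/9] × {1/7}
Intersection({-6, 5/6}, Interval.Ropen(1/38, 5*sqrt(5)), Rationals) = {5/6}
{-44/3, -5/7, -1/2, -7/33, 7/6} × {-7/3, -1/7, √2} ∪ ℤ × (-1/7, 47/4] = (ℤ × (-1/7, 47/4]) ∪ ({-44/3, -5/7, -1/2, -7/33, 7/6} × {-7/3, -1/7, √2})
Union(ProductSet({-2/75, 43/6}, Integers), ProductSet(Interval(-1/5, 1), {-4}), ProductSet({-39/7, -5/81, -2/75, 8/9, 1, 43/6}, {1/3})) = Union(ProductSet({-2/75, 43/6}, Integers), ProductSet({-39/7, -5/81, -2/75, 8/9, 1, 43/6}, {1/3}), ProductSet(Interval(-1/5, 1), {-4}))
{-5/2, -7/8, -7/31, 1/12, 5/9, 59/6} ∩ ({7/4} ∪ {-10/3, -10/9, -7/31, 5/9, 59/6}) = {-7/31, 5/9, 59/6}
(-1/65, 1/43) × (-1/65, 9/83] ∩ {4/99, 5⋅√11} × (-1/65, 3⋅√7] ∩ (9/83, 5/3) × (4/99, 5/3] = ∅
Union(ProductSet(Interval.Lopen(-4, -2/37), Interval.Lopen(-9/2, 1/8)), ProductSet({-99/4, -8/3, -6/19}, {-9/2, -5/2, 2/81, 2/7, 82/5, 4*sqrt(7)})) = Union(ProductSet({-99/4, -8/3, -6/19}, {-9/2, -5/2, 2/81, 2/7, 82/5, 4*sqrt(7)}), ProductSet(Interval.Lopen(-4, -2/37), Interval.Lopen(-9/2, 1/8)))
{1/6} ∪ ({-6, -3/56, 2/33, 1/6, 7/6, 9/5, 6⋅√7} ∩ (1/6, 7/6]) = {1/6, 7/6}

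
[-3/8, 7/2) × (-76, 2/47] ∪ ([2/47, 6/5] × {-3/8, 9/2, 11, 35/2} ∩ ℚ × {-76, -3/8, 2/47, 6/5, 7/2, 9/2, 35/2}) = ([-3/8, 7/2) × (-76, 2/47]) ∪ ((ℚ ∩ [2/47, 6/5]) × {-3/8, 9/2, 35/2})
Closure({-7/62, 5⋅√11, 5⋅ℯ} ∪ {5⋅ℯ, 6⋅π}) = {-7/62, 5⋅√11, 5⋅ℯ, 6⋅π}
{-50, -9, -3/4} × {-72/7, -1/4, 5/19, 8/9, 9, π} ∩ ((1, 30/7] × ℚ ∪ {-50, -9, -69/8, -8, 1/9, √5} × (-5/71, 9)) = {-50, -9} × {5/19, 8/9, π}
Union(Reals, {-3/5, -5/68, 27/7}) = Reals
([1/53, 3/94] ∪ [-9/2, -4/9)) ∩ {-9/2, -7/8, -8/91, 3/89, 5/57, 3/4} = {-9/2, -7/8}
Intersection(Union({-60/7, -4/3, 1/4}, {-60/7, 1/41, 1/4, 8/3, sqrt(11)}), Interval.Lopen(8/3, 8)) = {sqrt(11)}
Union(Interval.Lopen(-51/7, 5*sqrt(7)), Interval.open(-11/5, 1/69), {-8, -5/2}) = Union({-8}, Interval.Lopen(-51/7, 5*sqrt(7)))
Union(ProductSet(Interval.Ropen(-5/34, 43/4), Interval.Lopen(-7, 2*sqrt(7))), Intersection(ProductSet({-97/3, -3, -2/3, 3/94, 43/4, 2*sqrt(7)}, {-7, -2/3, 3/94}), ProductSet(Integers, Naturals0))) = ProductSet(Interval.Ropen(-5/34, 43/4), Interval.Lopen(-7, 2*sqrt(7)))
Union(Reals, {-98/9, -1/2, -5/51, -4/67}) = Reals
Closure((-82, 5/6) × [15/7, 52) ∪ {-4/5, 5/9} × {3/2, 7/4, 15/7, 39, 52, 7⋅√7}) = ({-82, 5/6} × [15/7, 52]) ∪ ([-82, 5/6] × {15/7, 52}) ∪ ((-82, 5/6) × [15/7, 52)) ∪ ({-4/5, 5/9} × {3/2, 7/4, 15/7, 39, 52, 7⋅√7})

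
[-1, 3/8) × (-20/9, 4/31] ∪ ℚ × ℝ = (ℚ × ℝ) ∪ ([-1, 3/8) × (-20/9, 4/31])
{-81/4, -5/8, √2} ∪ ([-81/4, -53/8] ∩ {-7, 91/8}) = {-81/4, -7, -5/8, √2}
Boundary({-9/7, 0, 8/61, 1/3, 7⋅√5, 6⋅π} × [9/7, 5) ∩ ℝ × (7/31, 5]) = {-9/7, 0, 8/61, 1/3, 7⋅√5, 6⋅π} × [9/7, 5]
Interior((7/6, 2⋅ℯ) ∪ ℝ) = (-∞, ∞)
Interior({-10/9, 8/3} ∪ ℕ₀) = ∅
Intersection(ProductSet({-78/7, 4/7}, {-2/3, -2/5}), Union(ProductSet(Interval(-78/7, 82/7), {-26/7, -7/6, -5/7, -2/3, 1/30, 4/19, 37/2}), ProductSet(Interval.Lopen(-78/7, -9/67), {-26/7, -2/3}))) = ProductSet({-78/7, 4/7}, {-2/3})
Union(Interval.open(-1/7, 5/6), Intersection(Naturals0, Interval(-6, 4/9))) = Union(Interval.open(-1/7, 5/6), Range(0, 1, 1))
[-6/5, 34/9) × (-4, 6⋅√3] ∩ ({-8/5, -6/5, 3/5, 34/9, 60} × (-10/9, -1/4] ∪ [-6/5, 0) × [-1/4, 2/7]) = ({-6/5, 3/5} × (-10/9, -1/4]) ∪ ([-6/5, 0) × [-1/4, 2/7])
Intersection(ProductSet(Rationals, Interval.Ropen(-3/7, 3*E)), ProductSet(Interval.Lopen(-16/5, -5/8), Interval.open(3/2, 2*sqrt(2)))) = ProductSet(Intersection(Interval.Lopen(-16/5, -5/8), Rationals), Interval.open(3/2, 2*sqrt(2)))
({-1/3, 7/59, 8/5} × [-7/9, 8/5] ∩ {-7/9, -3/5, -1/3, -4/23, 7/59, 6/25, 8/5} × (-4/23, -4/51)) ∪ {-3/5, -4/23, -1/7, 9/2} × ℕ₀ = ({-3/5, -4/23, -1/7, 9/2} × ℕ₀) ∪ ({-1/3, 7/59, 8/5} × (-4/23, -4/51))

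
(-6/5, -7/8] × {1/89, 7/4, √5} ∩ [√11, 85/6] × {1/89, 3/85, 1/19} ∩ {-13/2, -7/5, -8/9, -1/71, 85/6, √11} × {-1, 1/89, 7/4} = ∅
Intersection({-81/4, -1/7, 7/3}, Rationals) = {-81/4, -1/7, 7/3}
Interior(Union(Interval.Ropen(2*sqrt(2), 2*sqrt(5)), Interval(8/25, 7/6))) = Union(Interval.open(8/25, 7/6), Interval.open(2*sqrt(2), 2*sqrt(5)))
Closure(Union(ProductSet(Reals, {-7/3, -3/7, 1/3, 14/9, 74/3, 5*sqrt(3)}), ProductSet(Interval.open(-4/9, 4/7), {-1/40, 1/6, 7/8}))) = Union(ProductSet(Interval(-4/9, 4/7), {-1/40, 1/6, 7/8}), ProductSet(Reals, {-7/3, -3/7, 1/3, 14/9, 74/3, 5*sqrt(3)}))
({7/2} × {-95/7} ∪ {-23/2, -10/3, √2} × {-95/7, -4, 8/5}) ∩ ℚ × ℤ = {-23/2, -10/3} × {-4}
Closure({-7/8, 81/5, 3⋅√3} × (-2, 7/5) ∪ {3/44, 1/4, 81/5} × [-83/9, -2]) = ({3/44, 1/4, 81/5} × [-83/9, -2]) ∪ ({-7/8, 81/5, 3⋅√3} × [-2, 7/5])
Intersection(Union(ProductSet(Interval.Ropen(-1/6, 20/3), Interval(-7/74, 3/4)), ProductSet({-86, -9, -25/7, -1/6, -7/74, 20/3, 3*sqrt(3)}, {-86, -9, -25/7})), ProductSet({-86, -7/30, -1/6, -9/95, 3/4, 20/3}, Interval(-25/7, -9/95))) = ProductSet({-86, -1/6, 20/3}, {-25/7})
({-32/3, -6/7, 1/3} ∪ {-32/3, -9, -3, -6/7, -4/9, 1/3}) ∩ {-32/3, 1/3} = {-32/3, 1/3}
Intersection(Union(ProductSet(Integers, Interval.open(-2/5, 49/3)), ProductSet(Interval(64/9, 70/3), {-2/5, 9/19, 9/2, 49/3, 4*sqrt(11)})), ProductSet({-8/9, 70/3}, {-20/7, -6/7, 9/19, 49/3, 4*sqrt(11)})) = ProductSet({70/3}, {9/19, 49/3, 4*sqrt(11)})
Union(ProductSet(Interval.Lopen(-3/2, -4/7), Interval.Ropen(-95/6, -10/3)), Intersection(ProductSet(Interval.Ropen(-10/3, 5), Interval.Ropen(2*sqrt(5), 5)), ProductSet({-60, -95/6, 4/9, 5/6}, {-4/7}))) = ProductSet(Interval.Lopen(-3/2, -4/7), Interval.Ropen(-95/6, -10/3))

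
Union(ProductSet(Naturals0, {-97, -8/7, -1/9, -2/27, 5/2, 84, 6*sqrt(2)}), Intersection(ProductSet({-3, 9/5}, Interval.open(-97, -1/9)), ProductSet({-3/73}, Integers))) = ProductSet(Naturals0, {-97, -8/7, -1/9, -2/27, 5/2, 84, 6*sqrt(2)})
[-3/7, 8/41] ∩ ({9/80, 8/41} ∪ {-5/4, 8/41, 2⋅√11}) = {9/80, 8/41}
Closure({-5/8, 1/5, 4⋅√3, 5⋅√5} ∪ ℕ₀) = {-5/8, 1/5, 4⋅√3, 5⋅√5} ∪ ℕ₀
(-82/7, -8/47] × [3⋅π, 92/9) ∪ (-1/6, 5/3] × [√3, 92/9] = ((-82/7, -8/47] × [3⋅π, 92/9)) ∪ ((-1/6, 5/3] × [√3, 92/9])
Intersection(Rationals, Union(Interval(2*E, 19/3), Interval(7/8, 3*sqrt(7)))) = Intersection(Interval(7/8, 3*sqrt(7)), Rationals)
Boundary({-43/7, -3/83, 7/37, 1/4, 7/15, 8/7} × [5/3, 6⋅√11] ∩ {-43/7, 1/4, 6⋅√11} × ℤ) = {-43/7, 1/4} × {2, 3, …, 19}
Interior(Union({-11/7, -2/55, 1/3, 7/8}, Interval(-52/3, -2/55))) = Interval.open(-52/3, -2/55)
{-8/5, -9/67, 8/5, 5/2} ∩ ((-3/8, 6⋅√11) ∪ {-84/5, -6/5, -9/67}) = {-9/67, 8/5, 5/2}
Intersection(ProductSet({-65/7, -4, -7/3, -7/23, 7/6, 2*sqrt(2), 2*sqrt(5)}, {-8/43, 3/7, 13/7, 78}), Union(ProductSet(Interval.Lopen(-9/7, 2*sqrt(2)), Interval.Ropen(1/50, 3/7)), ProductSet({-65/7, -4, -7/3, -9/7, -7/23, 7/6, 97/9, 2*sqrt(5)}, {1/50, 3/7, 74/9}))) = ProductSet({-65/7, -4, -7/3, -7/23, 7/6, 2*sqrt(5)}, {3/7})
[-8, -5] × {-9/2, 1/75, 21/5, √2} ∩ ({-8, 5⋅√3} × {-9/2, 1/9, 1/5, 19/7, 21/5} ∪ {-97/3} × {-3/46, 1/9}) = {-8} × {-9/2, 21/5}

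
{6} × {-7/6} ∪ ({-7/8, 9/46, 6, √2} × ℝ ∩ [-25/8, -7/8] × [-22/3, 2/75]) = ({6} × {-7/6}) ∪ ({-7/8} × [-22/3, 2/75])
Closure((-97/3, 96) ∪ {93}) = [-97/3, 96]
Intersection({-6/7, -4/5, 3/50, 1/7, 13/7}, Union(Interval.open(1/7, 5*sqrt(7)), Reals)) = {-6/7, -4/5, 3/50, 1/7, 13/7}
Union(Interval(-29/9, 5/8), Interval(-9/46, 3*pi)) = Interval(-29/9, 3*pi)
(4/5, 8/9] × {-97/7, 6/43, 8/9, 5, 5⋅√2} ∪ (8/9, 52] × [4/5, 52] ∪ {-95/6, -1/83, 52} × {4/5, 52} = ({-95/6, -1/83, 52} × {4/5, 52}) ∪ ((8/9, 52] × [4/5, 52]) ∪ ((4/5, 8/9] × {-97/7, 6/43, 8/9, 5, 5⋅√2})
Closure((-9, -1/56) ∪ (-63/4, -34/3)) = [-63/4, -34/3] ∪ [-9, -1/56]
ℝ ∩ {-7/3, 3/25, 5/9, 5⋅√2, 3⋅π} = {-7/3, 3/25, 5/9, 5⋅√2, 3⋅π}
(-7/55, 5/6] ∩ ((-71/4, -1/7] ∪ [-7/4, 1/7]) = (-7/55, 1/7]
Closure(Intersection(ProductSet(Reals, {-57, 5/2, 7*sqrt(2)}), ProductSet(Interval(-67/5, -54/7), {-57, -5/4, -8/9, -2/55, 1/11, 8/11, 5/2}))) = ProductSet(Interval(-67/5, -54/7), {-57, 5/2})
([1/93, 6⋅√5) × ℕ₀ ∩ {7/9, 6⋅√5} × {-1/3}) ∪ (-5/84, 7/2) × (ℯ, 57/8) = (-5/84, 7/2) × (ℯ, 57/8)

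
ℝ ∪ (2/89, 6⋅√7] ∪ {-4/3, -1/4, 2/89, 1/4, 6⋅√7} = (-∞, ∞)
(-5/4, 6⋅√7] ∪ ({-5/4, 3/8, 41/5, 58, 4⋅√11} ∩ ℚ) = [-5/4, 6⋅√7] ∪ {58}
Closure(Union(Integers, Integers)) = Integers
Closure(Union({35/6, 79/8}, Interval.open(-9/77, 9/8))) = Union({35/6, 79/8}, Interval(-9/77, 9/8))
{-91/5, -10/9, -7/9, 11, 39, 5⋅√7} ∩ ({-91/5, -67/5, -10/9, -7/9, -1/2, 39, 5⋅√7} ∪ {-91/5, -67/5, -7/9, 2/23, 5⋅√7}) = {-91/5, -10/9, -7/9, 39, 5⋅√7}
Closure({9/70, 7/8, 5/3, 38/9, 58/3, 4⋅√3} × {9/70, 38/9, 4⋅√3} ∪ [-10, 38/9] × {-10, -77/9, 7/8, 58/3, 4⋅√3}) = ([-10, 38/9] × {-10, -77/9, 7/8, 58/3, 4⋅√3}) ∪ ({9/70, 7/8, 5/3, 38/9, 58/3, 4⋅√3} × {9/70, 38/9, 4⋅√3})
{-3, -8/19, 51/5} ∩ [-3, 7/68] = {-3, -8/19}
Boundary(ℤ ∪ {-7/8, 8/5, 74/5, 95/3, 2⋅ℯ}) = ℤ ∪ {-7/8, 8/5, 74/5, 95/3, 2⋅ℯ}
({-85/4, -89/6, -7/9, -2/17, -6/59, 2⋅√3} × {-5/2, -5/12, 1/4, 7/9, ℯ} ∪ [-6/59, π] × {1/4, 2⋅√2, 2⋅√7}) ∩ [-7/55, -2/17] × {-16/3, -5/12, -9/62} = {-2/17} × {-5/12}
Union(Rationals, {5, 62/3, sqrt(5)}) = Union({sqrt(5)}, Rationals)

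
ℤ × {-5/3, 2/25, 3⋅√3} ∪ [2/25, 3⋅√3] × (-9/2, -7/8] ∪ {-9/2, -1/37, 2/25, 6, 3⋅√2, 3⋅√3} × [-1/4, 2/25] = (ℤ × {-5/3, 2/25, 3⋅√3}) ∪ ([2/25, 3⋅√3] × (-9/2, -7/8]) ∪ ({-9/2, -1/37, 2/25, 6, 3⋅√2, 3⋅√3} × [-1/4, 2/25])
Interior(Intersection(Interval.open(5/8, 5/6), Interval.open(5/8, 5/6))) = Interval.open(5/8, 5/6)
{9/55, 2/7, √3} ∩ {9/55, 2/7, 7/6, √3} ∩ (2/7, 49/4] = {√3}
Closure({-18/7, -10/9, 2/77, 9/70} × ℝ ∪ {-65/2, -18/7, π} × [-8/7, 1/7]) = ({-18/7, -10/9, 2/77, 9/70} × ℝ) ∪ ({-65/2, -18/7, π} × [-8/7, 1/7])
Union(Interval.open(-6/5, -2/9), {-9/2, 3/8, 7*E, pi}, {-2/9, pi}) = Union({-9/2, 3/8, 7*E, pi}, Interval.Lopen(-6/5, -2/9))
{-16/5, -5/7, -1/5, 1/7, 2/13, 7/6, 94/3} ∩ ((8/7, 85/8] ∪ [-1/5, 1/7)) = {-1/5, 7/6}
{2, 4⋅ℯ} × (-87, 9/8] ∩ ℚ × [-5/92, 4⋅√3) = {2} × [-5/92, 9/8]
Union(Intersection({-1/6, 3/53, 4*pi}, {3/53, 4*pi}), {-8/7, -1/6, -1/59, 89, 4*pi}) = {-8/7, -1/6, -1/59, 3/53, 89, 4*pi}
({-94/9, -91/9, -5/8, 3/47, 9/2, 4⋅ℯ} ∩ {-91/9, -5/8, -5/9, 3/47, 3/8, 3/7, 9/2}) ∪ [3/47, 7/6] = {-91/9, -5/8, 9/2} ∪ [3/47, 7/6]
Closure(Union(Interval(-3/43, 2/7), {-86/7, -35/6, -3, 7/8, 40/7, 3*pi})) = Union({-86/7, -35/6, -3, 7/8, 40/7, 3*pi}, Interval(-3/43, 2/7))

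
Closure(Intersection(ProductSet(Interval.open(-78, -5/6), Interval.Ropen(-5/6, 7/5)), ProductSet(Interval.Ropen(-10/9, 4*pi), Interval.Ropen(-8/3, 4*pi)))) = Union(ProductSet({-10/9, -5/6}, Interval(-5/6, 7/5)), ProductSet(Interval(-10/9, -5/6), {-5/6, 7/5}), ProductSet(Interval.Ropen(-10/9, -5/6), Interval.Ropen(-5/6, 7/5)))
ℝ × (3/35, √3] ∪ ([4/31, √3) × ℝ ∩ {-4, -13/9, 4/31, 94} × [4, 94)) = ({4/31} × [4, 94)) ∪ (ℝ × (3/35, √3])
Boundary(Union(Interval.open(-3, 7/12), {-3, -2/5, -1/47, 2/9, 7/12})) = {-3, 7/12}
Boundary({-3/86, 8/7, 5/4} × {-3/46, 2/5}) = {-3/86, 8/7, 5/4} × {-3/46, 2/5}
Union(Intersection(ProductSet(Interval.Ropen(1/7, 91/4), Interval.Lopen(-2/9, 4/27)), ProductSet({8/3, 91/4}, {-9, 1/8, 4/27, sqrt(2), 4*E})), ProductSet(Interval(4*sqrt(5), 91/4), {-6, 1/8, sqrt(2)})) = Union(ProductSet({8/3}, {1/8, 4/27}), ProductSet(Interval(4*sqrt(5), 91/4), {-6, 1/8, sqrt(2)}))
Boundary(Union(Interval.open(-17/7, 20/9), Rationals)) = Union(Interval(-oo, -17/7), Interval(20/9, oo))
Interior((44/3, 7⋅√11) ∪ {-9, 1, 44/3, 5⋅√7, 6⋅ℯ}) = (44/3, 7⋅√11)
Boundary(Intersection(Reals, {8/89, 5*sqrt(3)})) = {8/89, 5*sqrt(3)}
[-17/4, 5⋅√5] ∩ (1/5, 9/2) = (1/5, 9/2)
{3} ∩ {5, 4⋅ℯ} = ∅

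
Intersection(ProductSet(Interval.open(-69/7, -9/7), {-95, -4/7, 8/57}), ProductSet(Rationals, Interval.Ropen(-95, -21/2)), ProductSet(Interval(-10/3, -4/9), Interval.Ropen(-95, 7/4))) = ProductSet(Intersection(Interval.Ropen(-10/3, -9/7), Rationals), {-95})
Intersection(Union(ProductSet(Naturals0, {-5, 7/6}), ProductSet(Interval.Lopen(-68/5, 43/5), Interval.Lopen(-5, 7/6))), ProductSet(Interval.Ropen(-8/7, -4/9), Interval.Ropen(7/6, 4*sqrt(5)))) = ProductSet(Interval.Ropen(-8/7, -4/9), {7/6})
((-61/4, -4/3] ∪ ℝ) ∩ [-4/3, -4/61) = [-4/3, -4/61)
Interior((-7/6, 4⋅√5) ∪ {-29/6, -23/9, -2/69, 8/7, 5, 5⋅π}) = (-7/6, 4⋅√5)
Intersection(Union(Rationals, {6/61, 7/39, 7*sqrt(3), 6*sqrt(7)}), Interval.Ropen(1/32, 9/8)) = Intersection(Interval.Ropen(1/32, 9/8), Rationals)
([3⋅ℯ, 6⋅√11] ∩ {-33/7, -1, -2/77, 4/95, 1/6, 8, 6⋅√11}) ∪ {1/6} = {1/6, 6⋅√11}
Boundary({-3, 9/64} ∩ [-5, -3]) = {-3}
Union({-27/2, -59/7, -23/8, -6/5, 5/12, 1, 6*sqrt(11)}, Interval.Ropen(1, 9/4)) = Union({-27/2, -59/7, -23/8, -6/5, 5/12, 6*sqrt(11)}, Interval.Ropen(1, 9/4))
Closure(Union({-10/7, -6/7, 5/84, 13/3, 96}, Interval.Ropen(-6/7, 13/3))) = Union({-10/7, 96}, Interval(-6/7, 13/3))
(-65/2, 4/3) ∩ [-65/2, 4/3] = (-65/2, 4/3)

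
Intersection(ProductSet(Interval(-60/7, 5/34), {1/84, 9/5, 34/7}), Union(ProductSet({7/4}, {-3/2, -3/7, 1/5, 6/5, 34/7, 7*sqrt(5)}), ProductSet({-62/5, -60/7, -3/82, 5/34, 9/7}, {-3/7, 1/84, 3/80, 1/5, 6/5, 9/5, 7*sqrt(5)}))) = ProductSet({-60/7, -3/82, 5/34}, {1/84, 9/5})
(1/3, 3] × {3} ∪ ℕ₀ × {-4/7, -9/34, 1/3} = (ℕ₀ × {-4/7, -9/34, 1/3}) ∪ ((1/3, 3] × {3})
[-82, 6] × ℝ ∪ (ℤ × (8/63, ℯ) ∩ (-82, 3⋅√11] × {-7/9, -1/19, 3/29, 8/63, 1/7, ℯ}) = ([-82, 6] × ℝ) ∪ ({-81, -80, …, 9} × {1/7})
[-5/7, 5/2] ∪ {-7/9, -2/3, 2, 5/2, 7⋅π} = {-7/9, 7⋅π} ∪ [-5/7, 5/2]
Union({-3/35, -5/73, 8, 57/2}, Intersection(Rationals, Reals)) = Rationals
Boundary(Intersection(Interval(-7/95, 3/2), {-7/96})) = {-7/96}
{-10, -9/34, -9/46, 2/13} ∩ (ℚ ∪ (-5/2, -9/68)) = {-10, -9/34, -9/46, 2/13}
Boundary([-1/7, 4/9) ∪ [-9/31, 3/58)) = {-9/31, 4/9}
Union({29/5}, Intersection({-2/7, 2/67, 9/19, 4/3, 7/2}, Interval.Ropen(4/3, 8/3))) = {4/3, 29/5}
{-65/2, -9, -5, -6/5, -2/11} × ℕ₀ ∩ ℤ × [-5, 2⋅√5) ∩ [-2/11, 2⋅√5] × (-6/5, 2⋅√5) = ∅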